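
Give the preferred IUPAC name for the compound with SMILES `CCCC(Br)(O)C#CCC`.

The longest chain bearing the –OH group and the multiple bond is 8 carbons long (octane).
The principal characteristic group is an alcohol (–OH), named with the suffix -ol.
The chain contains a C≡C triple bond, so the unsaturation ending is -yne.
The numbering direction is chosen so that numbering from this end puts the hydroxyl group at C-4 rather than C-5.
That gives the hydroxyl at C-4; the triple bond between C-5 and C-6; a bromo group at C-4.
Assembling the pieces gives 4-bromooct-5-yn-4-ol.

4-bromooct-5-yn-4-ol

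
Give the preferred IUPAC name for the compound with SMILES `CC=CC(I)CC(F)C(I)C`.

6-fluoro-4,7-diiodooct-2-ene

The longest carbon chain that includes the multiple bond has 8 carbons, so the parent hydride is octane.
There is one C=C double bond, indicated by the ending -ene.
Number the chain so that numbering from this end puts the double bond at C-2 rather than C-6.
With this numbering: the double bond between C-2 and C-3; a fluoro group at C-6; iodo groups at C-4 and C-7.
Substituent prefixes are cited in alphabetical order (multiplying prefixes like di-/tri- are ignored for ordering).
The name is 6-fluoro-4,7-diiodooct-2-ene.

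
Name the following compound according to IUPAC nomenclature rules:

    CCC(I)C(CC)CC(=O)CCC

Counting along the main chain through the carbonyl gives 9 carbons: the parent is nonane.
The highest-priority functional group is a ketone (C=O on an internal carbon), so the name ends in -one.
The numbering direction is chosen so that numbering from this end puts the carbonyl group at C-4 rather than C-6.
That gives the carbonyl at C-4; an ethyl group at C-6; an iodo group at C-7.
Prefixes are listed alphabetically: ethyl, iodo.
Putting it together: 6-ethyl-7-iodononan-4-one.

6-ethyl-7-iodononan-4-one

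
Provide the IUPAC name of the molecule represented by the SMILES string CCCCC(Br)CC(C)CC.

5-bromo-3-methylnonane

The parent chain contains 9 carbons (nonane).
The numbering direction is chosen so that the substituent locant set {3,5} is lower than {5,7} at the first point of difference.
That gives a bromo group at C-5; a methyl group at C-3.
The substituents are ordered alphabetically, ignoring any di-/tri- multipliers.
The name is 5-bromo-3-methylnonane.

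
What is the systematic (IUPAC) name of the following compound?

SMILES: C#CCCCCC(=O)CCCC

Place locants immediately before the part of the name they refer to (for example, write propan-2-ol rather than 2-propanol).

Counting along the main chain through the carbonyl and the multiple bond gives 11 carbons: the parent is undecane.
A ketone (C=O on an internal carbon) is the principal characteristic group, giving the suffix -one.
There is one C≡C triple bond, indicated by the ending -yne.
Number the chain so that numbering from this end puts the carbonyl group at C-5 rather than C-7.
With this numbering: the carbonyl at C-5; the triple bond between C-10 and C-11.
Assembling the pieces gives undec-10-yn-5-one.

undec-10-yn-5-one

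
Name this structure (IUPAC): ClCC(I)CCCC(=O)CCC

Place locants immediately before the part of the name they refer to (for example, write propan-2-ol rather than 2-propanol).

The longest carbon chain that includes the carbonyl has 9 carbons, so the parent hydride is nonane.
A ketone (C=O on an internal carbon) is the principal characteristic group, giving the suffix -one.
Number the chain so that numbering from this end puts the carbonyl group at C-4 rather than C-6.
This places the carbonyl at C-4; a chloro group at C-9; an iodo group at C-8.
The substituents are ordered alphabetically, ignoring any di-/tri- multipliers.
Assembling the pieces gives 9-chloro-8-iodononan-4-one.

9-chloro-8-iodononan-4-one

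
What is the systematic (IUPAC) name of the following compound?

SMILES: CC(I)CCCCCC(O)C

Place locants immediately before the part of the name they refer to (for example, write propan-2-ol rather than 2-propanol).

8-iodononan-2-ol

The longest chain bearing the –OH group is 9 carbons long (nonane).
An alcohol (–OH) is the principal characteristic group, giving the suffix -ol.
Number the chain so that numbering from this end puts the hydroxyl group at C-2 rather than C-8.
This places the hydroxyl at C-2; an iodo group at C-8.
Assembling the pieces gives 8-iodononan-2-ol.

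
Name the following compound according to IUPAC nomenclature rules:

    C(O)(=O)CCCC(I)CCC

The longest chain bearing the –COOH group is 8 carbons long (octane).
The principal characteristic group is a carboxylic acid (terminal –COOH), named with the suffix -oic acid.
Number the chain so that the carboxylic acid carbon is C-1 by definition.
With this numbering: an iodo group at C-5.
The name is 5-iodooctanoic acid.

5-iodooctanoic acid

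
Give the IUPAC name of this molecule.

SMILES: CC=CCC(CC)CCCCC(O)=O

6-ethyldec-8-enoic acid

Counting along the main chain through the –COOH group and the multiple bond gives 10 carbons: the parent is decane.
A carboxylic acid (terminal –COOH) is the principal characteristic group, giving the suffix -oic acid.
There is one C=C double bond, indicated by the ending -ene.
The numbering direction is chosen so that the carboxylic acid carbon is C-1 by definition.
This places the double bond between C-8 and C-9; an ethyl group at C-6.
The name is 6-ethyldec-8-enoic acid.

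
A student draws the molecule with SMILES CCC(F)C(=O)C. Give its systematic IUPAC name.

3-fluoropentan-2-one

The longest carbon chain that includes the carbonyl has 5 carbons, so the parent hydride is pentane.
The principal characteristic group is a ketone (C=O on an internal carbon), named with the suffix -one.
The numbering direction is chosen so that numbering from this end puts the carbonyl group at C-2 rather than C-4.
With this numbering: the carbonyl at C-2; a fluoro group at C-3.
Assembling the pieces gives 3-fluoropentan-2-one.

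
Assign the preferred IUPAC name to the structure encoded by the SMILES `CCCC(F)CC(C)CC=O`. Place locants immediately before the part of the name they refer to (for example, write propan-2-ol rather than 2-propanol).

5-fluoro-3-methyloctanal

The longest chain bearing the –CHO group is 8 carbons long (octane).
The principal characteristic group is an aldehyde (terminal –CHO), named with the suffix -al.
The numbering direction is chosen so that the aldehyde carbon is C-1 by definition.
This places a fluoro group at C-5; a methyl group at C-3.
The substituents are ordered alphabetically, ignoring any di-/tri- multipliers.
Putting it together: 5-fluoro-3-methyloctanal.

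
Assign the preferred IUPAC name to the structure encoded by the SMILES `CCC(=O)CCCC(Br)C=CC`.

7-bromodec-8-en-3-one

The longest chain bearing the carbonyl and the multiple bond is 10 carbons long (decane).
The principal characteristic group is a ketone (C=O on an internal carbon), named with the suffix -one.
A C=C double bond in the chain gives the infix -ene-.
Choose the numbering such that numbering from this end puts the carbonyl group at C-3 rather than C-8.
That gives the carbonyl at C-3; the double bond between C-8 and C-9; a bromo group at C-7.
Putting it together: 7-bromodec-8-en-3-one.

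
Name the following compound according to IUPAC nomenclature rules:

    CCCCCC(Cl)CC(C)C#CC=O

6-chloro-4-methylundec-2-ynal

The longest chain bearing the –CHO group and the multiple bond is 11 carbons long (undecane).
The principal characteristic group is an aldehyde (terminal –CHO), named with the suffix -al.
A C≡C triple bond in the chain gives the infix -yne-.
Choose the numbering such that the aldehyde carbon is C-1 by definition.
With this numbering: the triple bond between C-2 and C-3; a chloro group at C-6; a methyl group at C-4.
Prefixes are listed alphabetically: chloro, methyl.
The name is 6-chloro-4-methylundec-2-ynal.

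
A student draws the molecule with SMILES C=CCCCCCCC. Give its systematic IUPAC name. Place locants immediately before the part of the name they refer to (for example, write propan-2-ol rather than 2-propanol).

non-1-ene

Counting along the main chain through the multiple bond gives 9 carbons: the parent is nonane.
A C=C double bond in the chain gives the infix -ene-.
Choose the numbering such that numbering from this end puts the double bond at C-1 rather than C-8.
With this numbering: the double bond between C-1 and C-2.
The name is non-1-ene.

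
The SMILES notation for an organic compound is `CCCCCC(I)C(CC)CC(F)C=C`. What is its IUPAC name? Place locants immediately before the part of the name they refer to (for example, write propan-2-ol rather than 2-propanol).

5-ethyl-3-fluoro-6-iodoundec-1-ene

The longest carbon chain that includes the multiple bond has 11 carbons, so the parent hydride is undecane.
There is one C=C double bond, indicated by the ending -ene.
Choose the numbering such that numbering from this end puts the double bond at C-1 rather than C-10.
This places the double bond between C-1 and C-2; an ethyl group at C-5; a fluoro group at C-3; an iodo group at C-6.
Substituent prefixes are cited in alphabetical order (multiplying prefixes like di-/tri- are ignored for ordering).
The name is 5-ethyl-3-fluoro-6-iodoundec-1-ene.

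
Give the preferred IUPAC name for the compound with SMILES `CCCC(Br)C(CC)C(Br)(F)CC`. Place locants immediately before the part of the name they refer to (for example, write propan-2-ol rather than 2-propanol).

3,5-dibromo-4-ethyl-3-fluorooctane

The parent chain contains 8 carbons (octane).
Choose the numbering such that the substituent locant set {3,3,4,5} is lower than {4,5,6,6} at the first point of difference.
This places bromo groups at C-3 and C-5; an ethyl group at C-4; a fluoro group at C-3.
The substituents are ordered alphabetically, ignoring any di-/tri- multipliers.
The name is 3,5-dibromo-4-ethyl-3-fluorooctane.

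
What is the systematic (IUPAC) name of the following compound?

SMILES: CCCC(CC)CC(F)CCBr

The parent chain contains 8 carbons (octane).
Choose the numbering such that the substituent locant set {1,3,5} is lower than {4,6,8} at the first point of difference.
This places a bromo group at C-1; an ethyl group at C-5; a fluoro group at C-3.
Prefixes are listed alphabetically: bromo, ethyl, fluoro.
Putting it together: 1-bromo-5-ethyl-3-fluorooctane.

1-bromo-5-ethyl-3-fluorooctane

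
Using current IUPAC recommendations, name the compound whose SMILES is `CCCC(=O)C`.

Counting along the main chain through the carbonyl gives 5 carbons: the parent is pentane.
The highest-priority functional group is a ketone (C=O on an internal carbon), so the name ends in -one.
Choose the numbering such that numbering from this end puts the carbonyl group at C-2 rather than C-4.
That gives the carbonyl at C-2.
Putting it together: pentan-2-one.

pentan-2-one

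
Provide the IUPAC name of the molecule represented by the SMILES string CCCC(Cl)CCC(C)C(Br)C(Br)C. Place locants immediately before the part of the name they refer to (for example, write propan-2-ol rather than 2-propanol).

2,3-dibromo-7-chloro-4-methyldecane

The parent chain contains 10 carbons (decane).
The numbering direction is chosen so that the substituent locant set {2,3,4,7} is lower than {4,7,8,9} at the first point of difference.
With this numbering: bromo groups at C-2 and C-3; a chloro group at C-7; a methyl group at C-4.
Prefixes are listed alphabetically: bromo, chloro, methyl.
The name is 2,3-dibromo-7-chloro-4-methyldecane.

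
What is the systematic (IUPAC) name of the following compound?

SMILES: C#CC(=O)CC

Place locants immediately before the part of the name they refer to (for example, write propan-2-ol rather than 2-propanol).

The longest carbon chain that includes the carbonyl and the multiple bond has 5 carbons, so the parent hydride is pentane.
A ketone (C=O on an internal carbon) is the principal characteristic group, giving the suffix -one.
There is one C≡C triple bond, indicated by the ending -yne.
Choose the numbering such that numbering from this end puts the triple bond at C-1 rather than C-4.
This places the carbonyl at C-3; the triple bond between C-1 and C-2.
Assembling the pieces gives pent-1-yn-3-one.

pent-1-yn-3-one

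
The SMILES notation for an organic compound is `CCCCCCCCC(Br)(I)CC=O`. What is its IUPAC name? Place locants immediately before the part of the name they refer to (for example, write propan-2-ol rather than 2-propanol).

Counting along the main chain through the –CHO group gives 11 carbons: the parent is undecane.
The principal characteristic group is an aldehyde (terminal –CHO), named with the suffix -al.
Choose the numbering such that the aldehyde carbon is C-1 by definition.
This places a bromo group at C-3; an iodo group at C-3.
Prefixes are listed alphabetically: bromo, iodo.
The name is 3-bromo-3-iodoundecanal.

3-bromo-3-iodoundecanal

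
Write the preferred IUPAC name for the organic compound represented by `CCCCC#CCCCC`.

The longest chain bearing the multiple bond is 10 carbons long (decane).
There is one C≡C triple bond, indicated by the ending -yne.
Numbering from either end gives identical locants here.
With this numbering: the triple bond between C-5 and C-6.
Assembling the pieces gives dec-5-yne.

dec-5-yne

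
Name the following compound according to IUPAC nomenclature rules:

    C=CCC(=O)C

pent-4-en-2-one

The longest carbon chain that includes the carbonyl and the multiple bond has 5 carbons, so the parent hydride is pentane.
The principal characteristic group is a ketone (C=O on an internal carbon), named with the suffix -one.
There is one C=C double bond, indicated by the ending -ene.
The numbering direction is chosen so that numbering from this end puts the carbonyl group at C-2 rather than C-4.
This places the carbonyl at C-2; the double bond between C-4 and C-5.
Assembling the pieces gives pent-4-en-2-one.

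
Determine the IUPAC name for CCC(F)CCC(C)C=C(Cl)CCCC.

Counting along the main chain through the multiple bond gives 12 carbons: the parent is dodecane.
The chain contains a C=C double bond, so the unsaturation ending is -ene.
Choose the numbering such that numbering from this end puts the double bond at C-5 rather than C-7.
That gives the double bond between C-5 and C-6; a chloro group at C-5; a fluoro group at C-10; a methyl group at C-7.
The substituents are ordered alphabetically, ignoring any di-/tri- multipliers.
Putting it together: 5-chloro-10-fluoro-7-methyldodec-5-ene.

5-chloro-10-fluoro-7-methyldodec-5-ene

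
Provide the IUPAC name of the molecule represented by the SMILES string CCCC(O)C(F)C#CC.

Counting along the main chain through the –OH group and the multiple bond gives 8 carbons: the parent is octane.
An alcohol (–OH) is the principal characteristic group, giving the suffix -ol.
There is one C≡C triple bond, indicated by the ending -yne.
Number the chain so that numbering from this end puts the hydroxyl group at C-4 rather than C-5.
That gives the hydroxyl at C-4; the triple bond between C-6 and C-7; a fluoro group at C-5.
Assembling the pieces gives 5-fluorooct-6-yn-4-ol.

5-fluorooct-6-yn-4-ol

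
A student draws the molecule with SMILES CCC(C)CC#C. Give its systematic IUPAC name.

The longest chain bearing the multiple bond is 6 carbons long (hexane).
The chain contains a C≡C triple bond, so the unsaturation ending is -yne.
Choose the numbering such that numbering from this end puts the triple bond at C-1 rather than C-5.
That gives the triple bond between C-1 and C-2; a methyl group at C-4.
The name is 4-methylhex-1-yne.

4-methylhex-1-yne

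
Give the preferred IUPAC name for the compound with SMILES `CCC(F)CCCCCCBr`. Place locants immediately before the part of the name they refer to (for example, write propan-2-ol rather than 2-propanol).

1-bromo-7-fluorononane

The longest carbon chain is 9 atoms: the parent is nonane.
The numbering direction is chosen so that the substituent locant set {1,7} is lower than {3,9} at the first point of difference.
That gives a bromo group at C-1; a fluoro group at C-7.
Prefixes are listed alphabetically: bromo, fluoro.
Assembling the pieces gives 1-bromo-7-fluorononane.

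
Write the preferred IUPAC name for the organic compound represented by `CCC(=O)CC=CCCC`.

non-5-en-3-one

Counting along the main chain through the carbonyl and the multiple bond gives 9 carbons: the parent is nonane.
A ketone (C=O on an internal carbon) is the principal characteristic group, giving the suffix -one.
A C=C double bond in the chain gives the infix -ene-.
The numbering direction is chosen so that numbering from this end puts the carbonyl group at C-3 rather than C-7.
This places the carbonyl at C-3; the double bond between C-5 and C-6.
Assembling the pieces gives non-5-en-3-one.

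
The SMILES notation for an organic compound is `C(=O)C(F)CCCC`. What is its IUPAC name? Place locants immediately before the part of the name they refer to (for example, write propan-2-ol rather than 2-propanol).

2-fluorohexanal

The longest carbon chain that includes the –CHO group has 6 carbons, so the parent hydride is hexane.
The principal characteristic group is an aldehyde (terminal –CHO), named with the suffix -al.
Number the chain so that the aldehyde carbon is C-1 by definition.
With this numbering: a fluoro group at C-2.
The name is 2-fluorohexanal.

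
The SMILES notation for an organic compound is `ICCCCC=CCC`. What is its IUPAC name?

Counting along the main chain through the multiple bond gives 8 carbons: the parent is octane.
The chain contains a C=C double bond, so the unsaturation ending is -ene.
Number the chain so that numbering from this end puts the double bond at C-3 rather than C-5.
This places the double bond between C-3 and C-4; an iodo group at C-8.
Putting it together: 8-iodooct-3-ene.

8-iodooct-3-ene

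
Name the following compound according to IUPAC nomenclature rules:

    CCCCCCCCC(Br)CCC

The parent chain contains 12 carbons (dodecane).
The numbering direction is chosen so that the substituent locant set {4} is lower than {9} at the first point of difference.
That gives a bromo group at C-4.
Assembling the pieces gives 4-bromododecane.

4-bromododecane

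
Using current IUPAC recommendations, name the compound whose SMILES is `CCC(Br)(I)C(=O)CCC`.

The longest chain bearing the carbonyl is 7 carbons long (heptane).
A ketone (C=O on an internal carbon) is the principal characteristic group, giving the suffix -one.
Choose the numbering such that the substituent locant set {3,3} is lower than {5,5} at the first point of difference.
That gives the carbonyl at C-4; a bromo group at C-3; an iodo group at C-3.
Prefixes are listed alphabetically: bromo, iodo.
The name is 3-bromo-3-iodoheptan-4-one.

3-bromo-3-iodoheptan-4-one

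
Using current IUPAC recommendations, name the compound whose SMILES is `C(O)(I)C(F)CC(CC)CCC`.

4-ethyl-2-fluoro-1-iodoheptan-1-ol

The longest carbon chain that includes the –OH group has 7 carbons, so the parent hydride is heptane.
The highest-priority functional group is an alcohol (–OH), so the name ends in -ol.
The numbering direction is chosen so that numbering from this end puts the hydroxyl group at C-1 rather than C-7.
With this numbering: the hydroxyl at C-1; an ethyl group at C-4; a fluoro group at C-2; an iodo group at C-1.
The substituents are ordered alphabetically, ignoring any di-/tri- multipliers.
The name is 4-ethyl-2-fluoro-1-iodoheptan-1-ol.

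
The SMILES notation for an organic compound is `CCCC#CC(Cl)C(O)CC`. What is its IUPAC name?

The longest carbon chain that includes the –OH group and the multiple bond has 9 carbons, so the parent hydride is nonane.
The highest-priority functional group is an alcohol (–OH), so the name ends in -ol.
There is one C≡C triple bond, indicated by the ending -yne.
The numbering direction is chosen so that numbering from this end puts the hydroxyl group at C-3 rather than C-7.
With this numbering: the hydroxyl at C-3; the triple bond between C-5 and C-6; a chloro group at C-4.
The name is 4-chloronon-5-yn-3-ol.

4-chloronon-5-yn-3-ol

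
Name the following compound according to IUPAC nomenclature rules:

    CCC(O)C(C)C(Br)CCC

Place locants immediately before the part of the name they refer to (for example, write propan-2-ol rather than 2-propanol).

5-bromo-4-methyloctan-3-ol

The longest carbon chain that includes the –OH group has 8 carbons, so the parent hydride is octane.
The highest-priority functional group is an alcohol (–OH), so the name ends in -ol.
Number the chain so that numbering from this end puts the hydroxyl group at C-3 rather than C-6.
This places the hydroxyl at C-3; a bromo group at C-5; a methyl group at C-4.
The substituents are ordered alphabetically, ignoring any di-/tri- multipliers.
Assembling the pieces gives 5-bromo-4-methyloctan-3-ol.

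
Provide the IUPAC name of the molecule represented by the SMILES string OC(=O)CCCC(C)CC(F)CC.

7-fluoro-5-methylnonanoic acid

The longest carbon chain that includes the –COOH group has 9 carbons, so the parent hydride is nonane.
A carboxylic acid (terminal –COOH) is the principal characteristic group, giving the suffix -oic acid.
Choose the numbering such that the carboxylic acid carbon is C-1 by definition.
That gives a fluoro group at C-7; a methyl group at C-5.
The substituents are ordered alphabetically, ignoring any di-/tri- multipliers.
Putting it together: 7-fluoro-5-methylnonanoic acid.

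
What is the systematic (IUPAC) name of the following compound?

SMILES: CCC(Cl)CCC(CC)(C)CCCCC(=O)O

The longest chain bearing the –COOH group is 11 carbons long (undecane).
A carboxylic acid (terminal –COOH) is the principal characteristic group, giving the suffix -oic acid.
The numbering direction is chosen so that the carboxylic acid carbon is C-1 by definition.
With this numbering: a chloro group at C-9; an ethyl group at C-6; a methyl group at C-6.
The substituents are ordered alphabetically, ignoring any di-/tri- multipliers.
The name is 9-chloro-6-ethyl-6-methylundecanoic acid.

9-chloro-6-ethyl-6-methylundecanoic acid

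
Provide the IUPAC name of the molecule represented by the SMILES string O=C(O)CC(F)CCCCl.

Counting along the main chain through the –COOH group gives 6 carbons: the parent is hexane.
The highest-priority functional group is a carboxylic acid (terminal –COOH), so the name ends in -oic acid.
Number the chain so that the carboxylic acid carbon is C-1 by definition.
This places a chloro group at C-6; a fluoro group at C-3.
Substituent prefixes are cited in alphabetical order (multiplying prefixes like di-/tri- are ignored for ordering).
The name is 6-chloro-3-fluorohexanoic acid.

6-chloro-3-fluorohexanoic acid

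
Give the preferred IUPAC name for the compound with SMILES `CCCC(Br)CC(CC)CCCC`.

The longest continuous carbon chain has 10 atoms, so the parent hydride is decane.
Choose the numbering such that the substituent locant set {4,6} is lower than {5,7} at the first point of difference.
With this numbering: a bromo group at C-4; an ethyl group at C-6.
Substituent prefixes are cited in alphabetical order (multiplying prefixes like di-/tri- are ignored for ordering).
The name is 4-bromo-6-ethyldecane.

4-bromo-6-ethyldecane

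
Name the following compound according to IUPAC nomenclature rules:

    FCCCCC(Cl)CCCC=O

5-chloro-9-fluorononanal

Counting along the main chain through the –CHO group gives 9 carbons: the parent is nonane.
The principal characteristic group is an aldehyde (terminal –CHO), named with the suffix -al.
Number the chain so that the aldehyde carbon is C-1 by definition.
That gives a chloro group at C-5; a fluoro group at C-9.
Prefixes are listed alphabetically: chloro, fluoro.
Assembling the pieces gives 5-chloro-9-fluorononanal.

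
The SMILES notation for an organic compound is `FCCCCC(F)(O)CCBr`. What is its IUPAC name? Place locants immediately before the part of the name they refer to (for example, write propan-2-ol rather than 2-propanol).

Counting along the main chain through the –OH group gives 7 carbons: the parent is heptane.
The highest-priority functional group is an alcohol (–OH), so the name ends in -ol.
The numbering direction is chosen so that numbering from this end puts the hydroxyl group at C-3 rather than C-5.
That gives the hydroxyl at C-3; a bromo group at C-1; fluoro groups at C-3 and C-7.
Substituent prefixes are cited in alphabetical order (multiplying prefixes like di-/tri- are ignored for ordering).
Putting it together: 1-bromo-3,7-difluoroheptan-3-ol.

1-bromo-3,7-difluoroheptan-3-ol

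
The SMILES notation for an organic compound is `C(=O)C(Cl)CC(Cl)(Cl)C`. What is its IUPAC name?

Counting along the main chain through the –CHO group gives 5 carbons: the parent is pentane.
The principal characteristic group is an aldehyde (terminal –CHO), named with the suffix -al.
The numbering direction is chosen so that the aldehyde carbon is C-1 by definition.
This places chloro groups at C-2 and C-4 (×2).
Putting it together: 2,4,4-trichloropentanal.

2,4,4-trichloropentanal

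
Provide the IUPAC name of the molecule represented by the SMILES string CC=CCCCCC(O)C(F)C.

The longest carbon chain that includes the –OH group and the multiple bond has 10 carbons, so the parent hydride is decane.
The highest-priority functional group is an alcohol (–OH), so the name ends in -ol.
There is one C=C double bond, indicated by the ending -ene.
Number the chain so that numbering from this end puts the hydroxyl group at C-3 rather than C-8.
With this numbering: the hydroxyl at C-3; the double bond between C-8 and C-9; a fluoro group at C-2.
Assembling the pieces gives 2-fluorodec-8-en-3-ol.

2-fluorodec-8-en-3-ol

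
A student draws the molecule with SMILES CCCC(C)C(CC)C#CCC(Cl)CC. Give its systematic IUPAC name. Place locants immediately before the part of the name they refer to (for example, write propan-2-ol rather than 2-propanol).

The longest chain bearing the multiple bond is 11 carbons long (undecane).
The chain contains a C≡C triple bond, so the unsaturation ending is -yne.
The numbering direction is chosen so that numbering from this end puts the triple bond at C-5 rather than C-6.
That gives the triple bond between C-5 and C-6; a chloro group at C-3; an ethyl group at C-7; a methyl group at C-8.
The substituents are ordered alphabetically, ignoring any di-/tri- multipliers.
Putting it together: 3-chloro-7-ethyl-8-methylundec-5-yne.

3-chloro-7-ethyl-8-methylundec-5-yne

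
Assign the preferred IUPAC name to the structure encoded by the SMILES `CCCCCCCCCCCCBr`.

1-bromododecane

The parent chain contains 12 carbons (dodecane).
Choose the numbering such that the substituent locant set {1} is lower than {12} at the first point of difference.
That gives a bromo group at C-1.
Putting it together: 1-bromododecane.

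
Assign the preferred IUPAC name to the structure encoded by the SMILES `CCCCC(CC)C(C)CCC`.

5-ethyl-4-methylnonane

The longest carbon chain is 9 atoms: the parent is nonane.
Number the chain so that the substituent locant set {4,5} is lower than {5,6} at the first point of difference.
With this numbering: an ethyl group at C-5; a methyl group at C-4.
Substituent prefixes are cited in alphabetical order (multiplying prefixes like di-/tri- are ignored for ordering).
Putting it together: 5-ethyl-4-methylnonane.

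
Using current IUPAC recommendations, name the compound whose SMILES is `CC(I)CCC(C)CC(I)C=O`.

2,7-diiodo-4-methyloctanal

The longest carbon chain that includes the –CHO group has 8 carbons, so the parent hydride is octane.
An aldehyde (terminal –CHO) is the principal characteristic group, giving the suffix -al.
The numbering direction is chosen so that the aldehyde carbon is C-1 by definition.
With this numbering: iodo groups at C-2 and C-7; a methyl group at C-4.
Prefixes are listed alphabetically: iodo, methyl.
Putting it together: 2,7-diiodo-4-methyloctanal.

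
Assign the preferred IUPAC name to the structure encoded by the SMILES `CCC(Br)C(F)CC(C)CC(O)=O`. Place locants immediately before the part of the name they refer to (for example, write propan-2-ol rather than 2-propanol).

6-bromo-5-fluoro-3-methyloctanoic acid

Counting along the main chain through the –COOH group gives 8 carbons: the parent is octane.
The principal characteristic group is a carboxylic acid (terminal –COOH), named with the suffix -oic acid.
Choose the numbering such that the carboxylic acid carbon is C-1 by definition.
With this numbering: a bromo group at C-6; a fluoro group at C-5; a methyl group at C-3.
The substituents are ordered alphabetically, ignoring any di-/tri- multipliers.
Assembling the pieces gives 6-bromo-5-fluoro-3-methyloctanoic acid.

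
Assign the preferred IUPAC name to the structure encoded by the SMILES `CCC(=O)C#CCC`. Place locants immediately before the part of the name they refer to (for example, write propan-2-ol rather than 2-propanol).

hept-4-yn-3-one

Counting along the main chain through the carbonyl and the multiple bond gives 7 carbons: the parent is heptane.
The highest-priority functional group is a ketone (C=O on an internal carbon), so the name ends in -one.
The chain contains a C≡C triple bond, so the unsaturation ending is -yne.
Number the chain so that numbering from this end puts the carbonyl group at C-3 rather than C-5.
This places the carbonyl at C-3; the triple bond between C-4 and C-5.
Putting it together: hept-4-yn-3-one.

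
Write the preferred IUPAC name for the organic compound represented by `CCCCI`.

The parent chain contains 4 carbons (butane).
Choose the numbering such that the substituent locant set {1} is lower than {4} at the first point of difference.
This places an iodo group at C-1.
The name is 1-iodobutane.

1-iodobutane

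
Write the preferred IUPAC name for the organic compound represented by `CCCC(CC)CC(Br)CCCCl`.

4-bromo-1-chloro-6-ethylnonane

The longest continuous carbon chain has 9 atoms, so the parent hydride is nonane.
Choose the numbering such that the substituent locant set {1,4,6} is lower than {4,6,9} at the first point of difference.
With this numbering: a bromo group at C-4; a chloro group at C-1; an ethyl group at C-6.
Substituent prefixes are cited in alphabetical order (multiplying prefixes like di-/tri- are ignored for ordering).
The name is 4-bromo-1-chloro-6-ethylnonane.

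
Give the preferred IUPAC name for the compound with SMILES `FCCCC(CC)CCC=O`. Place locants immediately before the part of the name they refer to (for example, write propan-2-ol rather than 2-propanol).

Counting along the main chain through the –CHO group gives 7 carbons: the parent is heptane.
An aldehyde (terminal –CHO) is the principal characteristic group, giving the suffix -al.
Choose the numbering such that the aldehyde carbon is C-1 by definition.
With this numbering: an ethyl group at C-4; a fluoro group at C-7.
The substituents are ordered alphabetically, ignoring any di-/tri- multipliers.
The name is 4-ethyl-7-fluoroheptanal.

4-ethyl-7-fluoroheptanal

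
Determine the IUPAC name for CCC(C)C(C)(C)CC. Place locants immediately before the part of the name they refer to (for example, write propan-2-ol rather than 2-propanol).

3,3,4-trimethylhexane

The parent chain contains 6 carbons (hexane).
Choose the numbering such that the substituent locant set {3,3,4} is lower than {3,4,4} at the first point of difference.
This places methyl groups at C-3 (×2) and C-4.
Putting it together: 3,3,4-trimethylhexane.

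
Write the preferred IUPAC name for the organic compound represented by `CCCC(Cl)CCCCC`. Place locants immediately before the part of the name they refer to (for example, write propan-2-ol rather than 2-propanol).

4-chlorononane

The longest carbon chain is 9 atoms: the parent is nonane.
Number the chain so that the substituent locant set {4} is lower than {6} at the first point of difference.
This places a chloro group at C-4.
Assembling the pieces gives 4-chlorononane.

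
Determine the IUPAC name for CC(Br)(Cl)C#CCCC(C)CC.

The longest chain bearing the multiple bond is 9 carbons long (nonane).
There is one C≡C triple bond, indicated by the ending -yne.
Choose the numbering such that numbering from this end puts the triple bond at C-3 rather than C-6.
With this numbering: the triple bond between C-3 and C-4; a bromo group at C-2; a chloro group at C-2; a methyl group at C-7.
Substituent prefixes are cited in alphabetical order (multiplying prefixes like di-/tri- are ignored for ordering).
Putting it together: 2-bromo-2-chloro-7-methylnon-3-yne.

2-bromo-2-chloro-7-methylnon-3-yne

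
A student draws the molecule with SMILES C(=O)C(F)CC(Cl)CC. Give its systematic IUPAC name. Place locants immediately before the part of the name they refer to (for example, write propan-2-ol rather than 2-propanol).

Counting along the main chain through the –CHO group gives 6 carbons: the parent is hexane.
An aldehyde (terminal –CHO) is the principal characteristic group, giving the suffix -al.
The numbering direction is chosen so that the aldehyde carbon is C-1 by definition.
That gives a chloro group at C-4; a fluoro group at C-2.
Prefixes are listed alphabetically: chloro, fluoro.
Assembling the pieces gives 4-chloro-2-fluorohexanal.

4-chloro-2-fluorohexanal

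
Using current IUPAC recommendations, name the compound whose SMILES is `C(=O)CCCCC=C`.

hept-6-enal

The longest chain bearing the –CHO group and the multiple bond is 7 carbons long (heptane).
The principal characteristic group is an aldehyde (terminal –CHO), named with the suffix -al.
There is one C=C double bond, indicated by the ending -ene.
The numbering direction is chosen so that the aldehyde carbon is C-1 by definition.
This places the double bond between C-6 and C-7.
Assembling the pieces gives hept-6-enal.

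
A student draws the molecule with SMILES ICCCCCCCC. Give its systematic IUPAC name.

The parent chain contains 8 carbons (octane).
Number the chain so that the substituent locant set {1} is lower than {8} at the first point of difference.
With this numbering: an iodo group at C-1.
The name is 1-iodooctane.

1-iodooctane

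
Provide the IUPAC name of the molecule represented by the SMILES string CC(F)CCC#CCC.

Counting along the main chain through the multiple bond gives 8 carbons: the parent is octane.
There is one C≡C triple bond, indicated by the ending -yne.
Choose the numbering such that numbering from this end puts the triple bond at C-3 rather than C-5.
This places the triple bond between C-3 and C-4; a fluoro group at C-7.
Assembling the pieces gives 7-fluorooct-3-yne.

7-fluorooct-3-yne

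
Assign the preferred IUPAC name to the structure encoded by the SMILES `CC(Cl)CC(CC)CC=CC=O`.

Counting along the main chain through the –CHO group and the multiple bond gives 8 carbons: the parent is octane.
The highest-priority functional group is an aldehyde (terminal –CHO), so the name ends in -al.
A C=C double bond in the chain gives the infix -ene-.
Choose the numbering such that the aldehyde carbon is C-1 by definition.
With this numbering: the double bond between C-2 and C-3; a chloro group at C-7; an ethyl group at C-5.
The substituents are ordered alphabetically, ignoring any di-/tri- multipliers.
The name is 7-chloro-5-ethyloct-2-enal.

7-chloro-5-ethyloct-2-enal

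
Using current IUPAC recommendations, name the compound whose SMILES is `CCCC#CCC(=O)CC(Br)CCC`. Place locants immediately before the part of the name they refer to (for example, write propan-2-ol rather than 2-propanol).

The longest carbon chain that includes the carbonyl and the multiple bond has 12 carbons, so the parent hydride is dodecane.
The highest-priority functional group is a ketone (C=O on an internal carbon), so the name ends in -one.
The chain contains a C≡C triple bond, so the unsaturation ending is -yne.
Choose the numbering such that numbering from this end puts the carbonyl group at C-6 rather than C-7.
That gives the carbonyl at C-6; the triple bond between C-8 and C-9; a bromo group at C-4.
The name is 4-bromododec-8-yn-6-one.

4-bromododec-8-yn-6-one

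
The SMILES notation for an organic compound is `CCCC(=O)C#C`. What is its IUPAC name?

hex-1-yn-3-one

The longest carbon chain that includes the carbonyl and the multiple bond has 6 carbons, so the parent hydride is hexane.
A ketone (C=O on an internal carbon) is the principal characteristic group, giving the suffix -one.
The chain contains a C≡C triple bond, so the unsaturation ending is -yne.
The numbering direction is chosen so that numbering from this end puts the carbonyl group at C-3 rather than C-4.
That gives the carbonyl at C-3; the triple bond between C-1 and C-2.
Assembling the pieces gives hex-1-yn-3-one.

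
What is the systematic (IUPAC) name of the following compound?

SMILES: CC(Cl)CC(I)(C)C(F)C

The longest carbon chain is 6 atoms: the parent is hexane.
Choose the numbering such that the substituent locant set {2,3,3,5} is lower than {2,4,4,5} at the first point of difference.
That gives a chloro group at C-5; a fluoro group at C-2; an iodo group at C-3; a methyl group at C-3.
The substituents are ordered alphabetically, ignoring any di-/tri- multipliers.
Assembling the pieces gives 5-chloro-2-fluoro-3-iodo-3-methylhexane.

5-chloro-2-fluoro-3-iodo-3-methylhexane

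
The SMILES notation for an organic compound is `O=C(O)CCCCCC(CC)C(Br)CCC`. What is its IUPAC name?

Counting along the main chain through the –COOH group gives 11 carbons: the parent is undecane.
The principal characteristic group is a carboxylic acid (terminal –COOH), named with the suffix -oic acid.
Number the chain so that the carboxylic acid carbon is C-1 by definition.
That gives a bromo group at C-8; an ethyl group at C-7.
Prefixes are listed alphabetically: bromo, ethyl.
Assembling the pieces gives 8-bromo-7-ethylundecanoic acid.

8-bromo-7-ethylundecanoic acid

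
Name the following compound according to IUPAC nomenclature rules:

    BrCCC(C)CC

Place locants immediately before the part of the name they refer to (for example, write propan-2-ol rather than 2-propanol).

1-bromo-3-methylpentane

The longest carbon chain is 5 atoms: the parent is pentane.
The numbering direction is chosen so that the substituent locant set {1,3} is lower than {3,5} at the first point of difference.
This places a bromo group at C-1; a methyl group at C-3.
Substituent prefixes are cited in alphabetical order (multiplying prefixes like di-/tri- are ignored for ordering).
The name is 1-bromo-3-methylpentane.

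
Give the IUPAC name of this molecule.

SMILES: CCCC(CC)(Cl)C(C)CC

The parent chain contains 7 carbons (heptane).
Number the chain so that the substituent locant set {3,4,4} is lower than {4,4,5} at the first point of difference.
That gives a chloro group at C-4; an ethyl group at C-4; a methyl group at C-3.
Prefixes are listed alphabetically: chloro, ethyl, methyl.
Putting it together: 4-chloro-4-ethyl-3-methylheptane.

4-chloro-4-ethyl-3-methylheptane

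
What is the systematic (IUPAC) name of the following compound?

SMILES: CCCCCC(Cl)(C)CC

The longest carbon chain is 8 atoms: the parent is octane.
Choose the numbering such that the substituent locant set {3,3} is lower than {6,6} at the first point of difference.
This places a chloro group at C-3; a methyl group at C-3.
Prefixes are listed alphabetically: chloro, methyl.
Assembling the pieces gives 3-chloro-3-methyloctane.

3-chloro-3-methyloctane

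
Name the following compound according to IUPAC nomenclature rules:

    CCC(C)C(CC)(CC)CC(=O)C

4,4-diethyl-5-methylheptan-2-one

The longest chain bearing the carbonyl is 7 carbons long (heptane).
The highest-priority functional group is a ketone (C=O on an internal carbon), so the name ends in -one.
Number the chain so that numbering from this end puts the carbonyl group at C-2 rather than C-6.
With this numbering: the carbonyl at C-2; two ethyl groups at C-4; a methyl group at C-5.
Substituent prefixes are cited in alphabetical order (multiplying prefixes like di-/tri- are ignored for ordering).
Assembling the pieces gives 4,4-diethyl-5-methylheptan-2-one.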